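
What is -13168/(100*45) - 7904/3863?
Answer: -21608996/4345875 ≈ -4.9723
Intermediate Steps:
-13168/(100*45) - 7904/3863 = -13168/4500 - 7904*1/3863 = -13168*1/4500 - 7904/3863 = -3292/1125 - 7904/3863 = -21608996/4345875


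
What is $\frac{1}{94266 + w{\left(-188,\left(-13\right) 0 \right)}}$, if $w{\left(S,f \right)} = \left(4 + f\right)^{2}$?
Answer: $\frac{1}{94282} \approx 1.0606 \cdot 10^{-5}$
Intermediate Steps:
$\frac{1}{94266 + w{\left(-188,\left(-13\right) 0 \right)}} = \frac{1}{94266 + \left(4 - 0\right)^{2}} = \frac{1}{94266 + \left(4 + 0\right)^{2}} = \frac{1}{94266 + 4^{2}} = \frac{1}{94266 + 16} = \frac{1}{94282}$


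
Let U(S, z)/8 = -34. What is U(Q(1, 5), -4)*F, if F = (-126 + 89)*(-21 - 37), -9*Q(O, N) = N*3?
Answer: -583712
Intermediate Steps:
Q(O, N) = -N/3 (Q(O, N) = -N*3/9 = -N/3)
F = 2146 (F = -37*(-58) = 2146)
U(S, z) = -272 (U(S, z) = 8*(-34) = -272)
U(Q(1, 5), -4)*F = -272*2146 = -583712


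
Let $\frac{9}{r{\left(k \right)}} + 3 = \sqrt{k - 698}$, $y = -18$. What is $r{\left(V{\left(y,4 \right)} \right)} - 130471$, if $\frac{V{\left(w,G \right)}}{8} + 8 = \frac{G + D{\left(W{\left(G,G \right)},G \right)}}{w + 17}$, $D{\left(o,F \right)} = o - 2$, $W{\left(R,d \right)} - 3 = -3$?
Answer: $- \frac{102680704}{787} - \frac{9 i \sqrt{778}}{787} \approx -1.3047 \cdot 10^{5} - 0.31898 i$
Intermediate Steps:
$W{\left(R,d \right)} = 0$ ($W{\left(R,d \right)} = 3 - 3 = 0$)
$D{\left(o,F \right)} = -2 + o$ ($D{\left(o,F \right)} = o - 2 = -2 + o$)
$V{\left(w,G \right)} = -64 + \frac{8 \left(-2 + G\right)}{17 + w}$ ($V{\left(w,G \right)} = -64 + 8 \frac{G + \left(-2 + 0\right)}{w + 17} = -64 + 8 \frac{G - 2}{17 + w} = -64 + 8 \frac{-2 + G}{17 + w} = -64 + \frac{8 \left(-2 + G\right)}{17 + w}$)
$r{\left(k \right)} = \frac{9}{-3 + \sqrt{-698 + k}}$ ($r{\left(k \right)} = \frac{9}{-3 + \sqrt{k - 698}} = \frac{9}{-3 + \sqrt{-698 + k}}$)
$r{\left(V{\left(y,4 \right)} \right)} - 130471 = \frac{9}{-3 + \sqrt{-698 + \frac{8 \left(-138 + 4 - -144\right)}{17 - 18}}} - 130471 = \frac{9}{-3 + \sqrt{-698 + \frac{8 \left(-138 + 4 + 144\right)}{-1}}} - 130471 = \frac{9}{-3 + \sqrt{-698 + 8 \left(-1\right) 10}} - 130471 = \frac{9}{-3 + \sqrt{-698 - 80}} - 130471 = \frac{9}{-3 + \sqrt{-778}} - 130471 = \frac{9}{-3 + i \sqrt{778}} - 130471 = -130471 + \frac{9}{-3 + i \sqrt{778}}$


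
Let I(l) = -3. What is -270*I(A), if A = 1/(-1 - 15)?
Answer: 810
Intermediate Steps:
A = -1/16 (A = 1/(-16) = -1/16 ≈ -0.062500)
-270*I(A) = -270*(-3) = 810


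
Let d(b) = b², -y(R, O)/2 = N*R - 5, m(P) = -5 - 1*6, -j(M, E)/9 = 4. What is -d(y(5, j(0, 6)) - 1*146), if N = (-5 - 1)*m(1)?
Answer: -633616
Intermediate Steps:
j(M, E) = -36 (j(M, E) = -9*4 = -36)
m(P) = -11 (m(P) = -5 - 6 = -11)
N = 66 (N = (-5 - 1)*(-11) = -6*(-11) = 66)
y(R, O) = 10 - 132*R (y(R, O) = -2*(66*R - 5) = -2*(-5 + 66*R) = 10 - 132*R)
-d(y(5, j(0, 6)) - 1*146) = -((10 - 132*5) - 1*146)² = -((10 - 660) - 146)² = -(-650 - 146)² = -1*(-796)² = -1*633616 = -633616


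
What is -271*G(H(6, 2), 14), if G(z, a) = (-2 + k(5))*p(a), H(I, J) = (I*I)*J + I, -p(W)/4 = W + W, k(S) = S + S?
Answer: 242816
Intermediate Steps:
k(S) = 2*S
p(W) = -8*W (p(W) = -4*(W + W) = -8*W)
H(I, J) = I + J*I² (H(I, J) = I²*J + I = J*I² + I = I + J*I²)
G(z, a) = -64*a (G(z, a) = (-2 + 2*5)*(-8*a) = (-2 + 10)*(-8*a) = 8*(-8*a) = -64*a)
-271*G(H(6, 2), 14) = -(-17344)*14 = -271*(-896) = 242816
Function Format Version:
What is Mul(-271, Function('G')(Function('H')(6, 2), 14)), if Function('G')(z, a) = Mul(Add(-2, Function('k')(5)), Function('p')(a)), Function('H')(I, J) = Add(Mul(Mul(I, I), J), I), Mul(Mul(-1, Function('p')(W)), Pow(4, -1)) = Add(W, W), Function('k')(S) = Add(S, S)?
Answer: 242816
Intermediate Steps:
Function('k')(S) = Mul(2, S)
Function('p')(W) = Mul(-8, W) (Function('p')(W) = Mul(-4, Add(W, W)) = Mul(-4, Mul(2, W)) = Mul(-8, W))
Function('H')(I, J) = Add(I, Mul(J, Pow(I, 2))) (Function('H')(I, J) = Add(Mul(Pow(I, 2), J), I) = Add(Mul(J, Pow(I, 2)), I) = Add(I, Mul(J, Pow(I, 2))))
Function('G')(z, a) = Mul(-64, a) (Function('G')(z, a) = Mul(Add(-2, Mul(2, 5)), Mul(-8, a)) = Mul(Add(-2, 10), Mul(-8, a)) = Mul(8, Mul(-8, a)) = Mul(-64, a))
Mul(-271, Function('G')(Function('H')(6, 2), 14)) = Mul(-271, Mul(-64, 14)) = Mul(-271, -896) = 242816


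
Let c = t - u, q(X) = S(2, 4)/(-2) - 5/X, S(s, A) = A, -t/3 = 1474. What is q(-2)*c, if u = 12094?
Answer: -8258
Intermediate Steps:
t = -4422 (t = -3*1474 = -4422)
q(X) = -2 - 5/X (q(X) = 4/(-2) - 5/X = 4*(-½) - 5/X = -2 - 5/X)
c = -16516 (c = -4422 - 1*12094 = -4422 - 12094 = -16516)
q(-2)*c = (-2 - 5/(-2))*(-16516) = (-2 - 5*(-½))*(-16516) = (-2 + 5/2)*(-16516) = (½)*(-16516) = -8258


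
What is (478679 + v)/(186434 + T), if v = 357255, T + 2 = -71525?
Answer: 835934/114907 ≈ 7.2749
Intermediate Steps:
T = -71527 (T = -2 - 71525 = -71527)
(478679 + v)/(186434 + T) = (478679 + 357255)/(186434 - 71527) = 835934/114907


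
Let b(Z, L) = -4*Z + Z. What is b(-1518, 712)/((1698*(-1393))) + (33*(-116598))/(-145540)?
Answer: 758369692443/28687316630 ≈ 26.436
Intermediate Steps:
b(Z, L) = -3*Z
b(-1518, 712)/((1698*(-1393))) + (33*(-116598))/(-145540) = (-3*(-1518))/((1698*(-1393))) + (33*(-116598))/(-145540) = 4554/(-2365314) - 3847734*(-1/145540) = 4554*(-1/2365314) + 1923867/72770 = -759/394219 + 1923867/72770 = 758369692443/28687316630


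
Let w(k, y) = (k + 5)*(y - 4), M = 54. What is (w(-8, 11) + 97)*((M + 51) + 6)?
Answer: 8436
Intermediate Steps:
w(k, y) = (-4 + y)*(5 + k) (w(k, y) = (5 + k)*(-4 + y) = (-4 + y)*(5 + k))
(w(-8, 11) + 97)*((M + 51) + 6) = ((-20 - 4*(-8) + 5*11 - 8*11) + 97)*((54 + 51) + 6) = ((-20 + 32 + 55 - 88) + 97)*(105 + 6) = (-21 + 97)*111 = 76*111 = 8436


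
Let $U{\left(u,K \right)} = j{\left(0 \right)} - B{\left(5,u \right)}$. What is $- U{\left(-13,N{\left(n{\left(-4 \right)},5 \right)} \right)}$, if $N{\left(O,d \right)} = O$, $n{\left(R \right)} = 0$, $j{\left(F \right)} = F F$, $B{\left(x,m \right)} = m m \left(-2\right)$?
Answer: $-338$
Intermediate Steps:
$B{\left(x,m \right)} = - 2 m^{2}$ ($B{\left(x,m \right)} = m^{2} \left(-2\right) = - 2 m^{2}$)
$j{\left(F \right)} = F^{2}$
$U{\left(u,K \right)} = 2 u^{2}$ ($U{\left(u,K \right)} = 0^{2} - - 2 u^{2} = 0 + 2 u^{2} = 2 u^{2}$)
$- U{\left(-13,N{\left(n{\left(-4 \right)},5 \right)} \right)} = - 2 \left(-13\right)^{2} = - 2 \cdot 169 = \left(-1\right) 338 = -338$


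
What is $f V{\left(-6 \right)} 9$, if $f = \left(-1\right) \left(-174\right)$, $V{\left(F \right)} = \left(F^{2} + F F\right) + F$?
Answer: $103356$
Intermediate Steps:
$V{\left(F \right)} = F + 2 F^{2}$ ($V{\left(F \right)} = \left(F^{2} + F^{2}\right) + F = 2 F^{2} + F = F + 2 F^{2}$)
$f = 174$
$f V{\left(-6 \right)} 9 = 174 \left(- 6 \left(1 + 2 \left(-6\right)\right)\right) 9 = 174 \left(- 6 \left(1 - 12\right)\right) 9 = 174 \left(\left(-6\right) \left(-11\right)\right) 9 = 174 \cdot 66 \cdot 9 = 11484 \cdot 9 = 103356$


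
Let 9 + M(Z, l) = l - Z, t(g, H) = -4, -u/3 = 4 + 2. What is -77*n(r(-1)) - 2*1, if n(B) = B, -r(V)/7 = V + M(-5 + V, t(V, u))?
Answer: -4314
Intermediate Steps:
u = -18 (u = -3*(4 + 2) = -3*6 = -18)
M(Z, l) = -9 + l - Z (M(Z, l) = -9 + (l - Z) = -9 + l - Z)
r(V) = 56 (r(V) = -7*(V + (-9 - 4 - (-5 + V))) = -7*(V + (-9 - 4 + (5 - V))) = -7*(V + (-8 - V)) = -7*(-8) = 56)
-77*n(r(-1)) - 2*1 = -77*56 - 2*1 = -4312 - 2 = -4314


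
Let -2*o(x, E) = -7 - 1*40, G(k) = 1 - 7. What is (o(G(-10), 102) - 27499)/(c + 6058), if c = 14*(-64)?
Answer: -54951/10324 ≈ -5.3226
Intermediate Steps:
c = -896
G(k) = -6
o(x, E) = 47/2 (o(x, E) = -(-7 - 1*40)/2 = -(-7 - 40)/2 = -1/2*(-47) = 47/2)
(o(G(-10), 102) - 27499)/(c + 6058) = (47/2 - 27499)/(-896 + 6058) = -54951/2/5162 = -54951/2*1/5162 = -54951/10324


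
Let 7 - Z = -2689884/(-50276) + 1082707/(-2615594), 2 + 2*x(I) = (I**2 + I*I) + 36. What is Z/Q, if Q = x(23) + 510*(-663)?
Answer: 505058253863/3699403122152608 ≈ 0.00013652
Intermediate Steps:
x(I) = 17 + I**2 (x(I) = -1 + ((I**2 + I*I) + 36)/2 = -1 + ((I**2 + I**2) + 36)/2 = -1 + (2*I**2 + 36)/2 = -1 + (36 + 2*I**2)/2 = -1 + (18 + I**2) = 17 + I**2)
Z = -1515174761589/32875400986 (Z = 7 - (-2689884/(-50276) + 1082707/(-2615594)) = 7 - (-2689884*(-1/50276) + 1082707*(-1/2615594)) = 7 - (672471/12569 - 1082707/2615594) = 7 - 1*1745302568491/32875400986 = 7 - 1745302568491/32875400986 = -1515174761589/32875400986 ≈ -46.088)
Q = -337584 (Q = (17 + 23**2) + 510*(-663) = (17 + 529) - 338130 = 546 - 338130 = -337584)
Z/Q = -1515174761589/32875400986/(-337584) = -1515174761589/32875400986*(-1/337584) = 505058253863/3699403122152608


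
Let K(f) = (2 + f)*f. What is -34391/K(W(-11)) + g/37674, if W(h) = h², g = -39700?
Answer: -314416939/93450357 ≈ -3.3645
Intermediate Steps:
K(f) = f*(2 + f)
-34391/K(W(-11)) + g/37674 = -34391*1/(121*(2 + (-11)²)) - 39700/37674 = -34391*1/(121*(2 + 121)) - 39700*1/37674 = -34391/(121*123) - 19850/18837 = -34391/14883 - 19850/18837 = -314416939/93450357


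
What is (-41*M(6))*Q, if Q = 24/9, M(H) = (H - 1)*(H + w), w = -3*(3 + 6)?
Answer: 11480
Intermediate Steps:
w = -27 (w = -3*9 = -27)
M(H) = (-1 + H)*(-27 + H) (M(H) = (H - 1)*(H - 27) = (-1 + H)*(-27 + H))
Q = 8/3 (Q = 24*(1/9) = 8/3 ≈ 2.6667)
(-41*M(6))*Q = -41*(27 + 6**2 - 28*6)*(8/3) = -41*(27 + 36 - 168)*(8/3) = -41*(-105)*(8/3) = 4305*(8/3) = 11480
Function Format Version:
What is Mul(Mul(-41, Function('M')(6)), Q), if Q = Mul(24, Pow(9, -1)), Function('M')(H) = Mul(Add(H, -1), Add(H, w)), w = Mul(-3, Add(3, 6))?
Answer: 11480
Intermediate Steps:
w = -27 (w = Mul(-3, 9) = -27)
Function('M')(H) = Mul(Add(-1, H), Add(-27, H)) (Function('M')(H) = Mul(Add(H, -1), Add(H, -27)) = Mul(Add(-1, H), Add(-27, H)))
Q = Rational(8, 3) (Q = Mul(24, Rational(1, 9)) = Rational(8, 3) ≈ 2.6667)
Mul(Mul(-41, Function('M')(6)), Q) = Mul(Mul(-41, Add(27, Pow(6, 2), Mul(-28, 6))), Rational(8, 3)) = Mul(Mul(-41, Add(27, 36, -168)), Rational(8, 3)) = Mul(Mul(-41, -105), Rational(8, 3)) = Mul(4305, Rational(8, 3)) = 11480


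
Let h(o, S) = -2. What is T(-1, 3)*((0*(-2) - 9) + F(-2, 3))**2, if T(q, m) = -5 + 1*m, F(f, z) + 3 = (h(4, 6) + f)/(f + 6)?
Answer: -338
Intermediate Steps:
F(f, z) = -3 + (-2 + f)/(6 + f) (F(f, z) = -3 + (-2 + f)/(f + 6) = -3 + (-2 + f)/(6 + f))
T(q, m) = -5 + m
T(-1, 3)*((0*(-2) - 9) + F(-2, 3))**2 = (-5 + 3)*((0*(-2) - 9) + 2*(-10 - 1*(-2))/(6 - 2))**2 = -2*((0 - 9) + 2*(-10 + 2)/4)**2 = -2*(-9 + 2*(1/4)*(-8))**2 = -2*(-9 - 4)**2 = -2*(-13)**2 = -2*169 = -338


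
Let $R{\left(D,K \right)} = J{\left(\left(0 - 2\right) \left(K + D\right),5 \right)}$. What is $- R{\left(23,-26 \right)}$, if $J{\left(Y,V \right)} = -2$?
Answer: $2$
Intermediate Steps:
$R{\left(D,K \right)} = -2$
$- R{\left(23,-26 \right)} = \left(-1\right) \left(-2\right) = 2$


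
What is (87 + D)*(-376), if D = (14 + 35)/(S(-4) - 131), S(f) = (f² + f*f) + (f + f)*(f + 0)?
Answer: -2173280/67 ≈ -32437.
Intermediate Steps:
S(f) = 4*f² (S(f) = (f² + f²) + (2*f)*f = 2*f² + 2*f² = 4*f²)
D = -49/67 (D = (14 + 35)/(4*(-4)² - 131) = 49/(4*16 - 131) = 49/(64 - 131) = 49/(-67) = 49*(-1/67) = -49/67 ≈ -0.73134)
(87 + D)*(-376) = (87 - 49/67)*(-376) = (5780/67)*(-376) = -2173280/67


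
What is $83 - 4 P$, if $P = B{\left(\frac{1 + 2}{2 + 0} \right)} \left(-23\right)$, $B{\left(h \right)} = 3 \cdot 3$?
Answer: $911$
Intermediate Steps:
$B{\left(h \right)} = 9$
$P = -207$ ($P = 9 \left(-23\right) = -207$)
$83 - 4 P = 83 - -828 = 83 + 828 = 911$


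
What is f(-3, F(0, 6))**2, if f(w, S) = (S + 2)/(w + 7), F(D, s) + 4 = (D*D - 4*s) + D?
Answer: 169/4 ≈ 42.250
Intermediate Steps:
F(D, s) = -4 + D + D**2 - 4*s (F(D, s) = -4 + ((D*D - 4*s) + D) = -4 + ((D**2 - 4*s) + D) = -4 + (D + D**2 - 4*s) = -4 + D + D**2 - 4*s)
f(w, S) = (2 + S)/(7 + w)
f(-3, F(0, 6))**2 = ((2 + (-4 + 0 + 0**2 - 4*6))/(7 - 3))**2 = ((2 + (-4 + 0 + 0 - 24))/4)**2 = ((2 - 28)/4)**2 = ((1/4)*(-26))**2 = (-13/2)**2 = 169/4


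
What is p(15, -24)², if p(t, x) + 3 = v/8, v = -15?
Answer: 1521/64 ≈ 23.766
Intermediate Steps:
p(t, x) = -39/8 (p(t, x) = -3 - 15/8 = -39/8)
p(15, -24)² = (-39/8)² = 1521/64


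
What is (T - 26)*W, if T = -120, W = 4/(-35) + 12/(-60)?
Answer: 1606/35 ≈ 45.886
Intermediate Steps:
W = -11/35 (W = 4*(-1/35) + 12*(-1/60) = -4/35 - ⅕ = -11/35 ≈ -0.31429)
(T - 26)*W = (-120 - 26)*(-11/35) = -146*(-11/35) = 1606/35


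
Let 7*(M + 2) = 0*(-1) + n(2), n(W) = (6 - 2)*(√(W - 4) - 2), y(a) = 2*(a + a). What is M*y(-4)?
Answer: 352/7 - 64*I*√2/7 ≈ 50.286 - 12.93*I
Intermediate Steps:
y(a) = 4*a (y(a) = 2*(2*a) = 4*a)
n(W) = -8 + 4*√(-4 + W) (n(W) = 4*(√(-4 + W) - 2) = 4*(-2 + √(-4 + W)) = -8 + 4*√(-4 + W))
M = -22/7 + 4*I*√2/7 (M = -2 + (0*(-1) + (-8 + 4*√(-4 + 2)))/7 = -2 + (0 + (-8 + 4*√(-2)))/7 = -2 + (0 + (-8 + 4*(I*√2)))/7 = -2 + (0 + (-8 + 4*I*√2))/7 = -2 + (-8 + 4*I*√2)/7 = -2 + (-8/7 + 4*I*√2/7) = -22/7 + 4*I*√2/7 ≈ -3.1429 + 0.80812*I)
M*y(-4) = (-22/7 + 4*I*√2/7)*(4*(-4)) = (-22/7 + 4*I*√2/7)*(-16) = 352/7 - 64*I*√2/7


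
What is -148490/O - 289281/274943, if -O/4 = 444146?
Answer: -236552855017/244229667356 ≈ -0.96857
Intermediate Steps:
O = -1776584 (O = -4*444146 = -1776584)
-148490/O - 289281/274943 = -148490/(-1776584) - 289281/274943 = -148490*(-1/1776584) - 289281*1/274943 = 74245/888292 - 289281/274943 = -236552855017/244229667356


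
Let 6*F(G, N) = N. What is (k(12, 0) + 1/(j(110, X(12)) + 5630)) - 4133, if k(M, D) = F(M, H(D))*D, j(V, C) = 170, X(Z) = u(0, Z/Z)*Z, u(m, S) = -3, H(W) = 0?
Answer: -23971399/5800 ≈ -4133.0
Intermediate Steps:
X(Z) = -3*Z
F(G, N) = N/6
k(M, D) = 0 (k(M, D) = ((⅙)*0)*D = 0*D = 0)
(k(12, 0) + 1/(j(110, X(12)) + 5630)) - 4133 = (0 + 1/(170 + 5630)) - 4133 = (0 + 1/5800) - 4133 = 1/5800 - 4133 = -23971399/5800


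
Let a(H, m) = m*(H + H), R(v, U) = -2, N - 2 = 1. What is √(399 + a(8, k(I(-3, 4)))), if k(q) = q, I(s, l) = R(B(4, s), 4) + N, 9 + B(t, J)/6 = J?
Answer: √415 ≈ 20.372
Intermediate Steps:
N = 3 (N = 2 + 1 = 3)
B(t, J) = -54 + 6*J
I(s, l) = 1 (I(s, l) = -2 + 3 = 1)
a(H, m) = 2*H*m (a(H, m) = m*(2*H) = 2*H*m)
√(399 + a(8, k(I(-3, 4)))) = √(399 + 2*8*1) = √(399 + 16) = √415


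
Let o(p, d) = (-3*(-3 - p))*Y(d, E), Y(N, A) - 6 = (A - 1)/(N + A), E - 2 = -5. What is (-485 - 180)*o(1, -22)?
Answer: -245784/5 ≈ -49157.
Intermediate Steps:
E = -3 (E = 2 - 5 = -3)
Y(N, A) = 6 + (-1 + A)/(A + N) (Y(N, A) = 6 + (A - 1)/(N + A) = 6 + (-1 + A)/(A + N))
o(p, d) = (-22 + 6*d)*(9 + 3*p)/(-3 + d) (o(p, d) = (-3*(-3 - p))*((-1 + 6*d + 7*(-3))/(-3 + d)) = (9 + 3*p)*((-1 + 6*d - 21)/(-3 + d)) = (9 + 3*p)*((-22 + 6*d)/(-3 + d)) = (-22 + 6*d)*(9 + 3*p)/(-3 + d))
(-485 - 180)*o(1, -22) = (-485 - 180)*(6*(-11 + 3*(-22))*(3 + 1)/(-3 - 22)) = -3990*(-11 - 66)*4/(-25) = -3990*(-1)*(-77)*4/25 = -665*1848/25 = -245784/5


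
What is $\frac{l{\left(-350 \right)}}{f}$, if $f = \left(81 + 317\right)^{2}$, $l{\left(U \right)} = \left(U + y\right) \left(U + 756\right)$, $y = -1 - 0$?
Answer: $- \frac{71253}{79202} \approx -0.89964$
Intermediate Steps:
$y = -1$ ($y = -1 + 0 = -1$)
$l{\left(U \right)} = \left(-1 + U\right) \left(756 + U\right)$ ($l{\left(U \right)} = \left(U - 1\right) \left(U + 756\right) = \left(-1 + U\right) \left(756 + U\right)$)
$f = 158404$ ($f = 398^{2} = 158404$)
$\frac{l{\left(-350 \right)}}{f} = \frac{-756 + \left(-350\right)^{2} + 755 \left(-350\right)}{158404} = \left(-756 + 122500 - 264250\right) \frac{1}{158404} = \left(-142506\right) \frac{1}{158404} = - \frac{71253}{79202}$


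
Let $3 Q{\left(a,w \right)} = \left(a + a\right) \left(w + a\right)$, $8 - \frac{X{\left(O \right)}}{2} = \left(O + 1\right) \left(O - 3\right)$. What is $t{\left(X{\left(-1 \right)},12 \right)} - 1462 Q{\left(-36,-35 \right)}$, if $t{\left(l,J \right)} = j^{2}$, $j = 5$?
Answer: $-2491223$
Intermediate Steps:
$X{\left(O \right)} = 16 - 2 \left(1 + O\right) \left(-3 + O\right)$ ($X{\left(O \right)} = 16 - 2 \left(O + 1\right) \left(O - 3\right) = 16 - 2 \left(1 + O\right) \left(-3 + O\right)$)
$Q{\left(a,w \right)} = \frac{2 a \left(a + w\right)}{3}$ ($Q{\left(a,w \right)} = \frac{\left(a + a\right) \left(w + a\right)}{3} = \frac{2 a \left(a + w\right)}{3}$)
$t{\left(l,J \right)} = 25$ ($t{\left(l,J \right)} = 5^{2} = 25$)
$t{\left(X{\left(-1 \right)},12 \right)} - 1462 Q{\left(-36,-35 \right)} = 25 - 1462 \cdot \frac{2}{3} \left(-36\right) \left(-36 - 35\right) = 25 - 1462 \cdot \frac{2}{3} \left(-36\right) \left(-71\right) = 25 - 2491248 = -2491223$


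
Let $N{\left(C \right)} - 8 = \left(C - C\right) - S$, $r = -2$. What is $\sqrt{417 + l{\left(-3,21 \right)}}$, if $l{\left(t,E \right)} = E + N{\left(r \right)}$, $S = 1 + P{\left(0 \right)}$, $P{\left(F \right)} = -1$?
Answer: $\sqrt{446} \approx 21.119$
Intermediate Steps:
$S = 0$ ($S = 1 - 1 = 0$)
$N{\left(C \right)} = 8$ ($N{\left(C \right)} = 8 + \left(\left(C - C\right) - 0\right) = 8 + \left(0 + 0\right) = 8 + 0 = 8$)
$l{\left(t,E \right)} = 8 + E$ ($l{\left(t,E \right)} = E + 8 = 8 + E$)
$\sqrt{417 + l{\left(-3,21 \right)}} = \sqrt{417 + \left(8 + 21\right)} = \sqrt{417 + 29} = \sqrt{446}$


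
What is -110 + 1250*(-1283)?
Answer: -1603860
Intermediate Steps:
-110 + 1250*(-1283) = -110 - 1603750 = -1603860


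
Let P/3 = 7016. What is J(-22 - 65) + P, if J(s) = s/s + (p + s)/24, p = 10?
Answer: 505099/24 ≈ 21046.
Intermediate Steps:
P = 21048 (P = 3*7016 = 21048)
J(s) = 17/12 + s/24 (J(s) = s/s + (10 + s)/24 = 1 + (10 + s)*(1/24) = 1 + (5/12 + s/24) = 17/12 + s/24)
J(-22 - 65) + P = (17/12 + (-22 - 65)/24) + 21048 = (17/12 + (1/24)*(-87)) + 21048 = (17/12 - 29/8) + 21048 = -53/24 + 21048 = 505099/24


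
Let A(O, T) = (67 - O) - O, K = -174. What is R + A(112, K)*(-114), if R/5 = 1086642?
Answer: 5451108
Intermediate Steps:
A(O, T) = 67 - 2*O
R = 5433210 (R = 5*1086642 = 5433210)
R + A(112, K)*(-114) = 5433210 + (67 - 2*112)*(-114) = 5433210 + (67 - 224)*(-114) = 5433210 - 157*(-114) = 5433210 + 17898 = 5451108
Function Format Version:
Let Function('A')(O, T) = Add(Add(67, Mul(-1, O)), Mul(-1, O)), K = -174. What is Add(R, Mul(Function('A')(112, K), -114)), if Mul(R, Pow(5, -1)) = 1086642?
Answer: 5451108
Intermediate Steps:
Function('A')(O, T) = Add(67, Mul(-2, O))
R = 5433210 (R = Mul(5, 1086642) = 5433210)
Add(R, Mul(Function('A')(112, K), -114)) = Add(5433210, Mul(Add(67, Mul(-2, 112)), -114)) = Add(5433210, Mul(Add(67, -224), -114)) = Add(5433210, Mul(-157, -114)) = Add(5433210, 17898) = 5451108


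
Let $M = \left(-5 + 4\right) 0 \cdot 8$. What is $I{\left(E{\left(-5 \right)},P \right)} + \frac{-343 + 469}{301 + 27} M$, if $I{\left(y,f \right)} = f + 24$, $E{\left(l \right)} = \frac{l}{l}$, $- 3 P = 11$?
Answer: $\frac{61}{3} \approx 20.333$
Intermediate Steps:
$P = - \frac{11}{3}$ ($P = \left(- \frac{1}{3}\right) 11 = - \frac{11}{3} \approx -3.6667$)
$E{\left(l \right)} = 1$
$I{\left(y,f \right)} = 24 + f$
$M = 0$ ($M = \left(-1\right) 0 \cdot 8 = 0 \cdot 8 = 0$)
$I{\left(E{\left(-5 \right)},P \right)} + \frac{-343 + 469}{301 + 27} M = \left(24 - \frac{11}{3}\right) + \frac{-343 + 469}{301 + 27} \cdot 0 = \frac{61}{3} + \frac{126}{328} \cdot 0 = \frac{61}{3} + 126 \cdot \frac{1}{328} \cdot 0 = \frac{61}{3} + \frac{63}{164} \cdot 0 = \frac{61}{3} + 0 = \frac{61}{3}$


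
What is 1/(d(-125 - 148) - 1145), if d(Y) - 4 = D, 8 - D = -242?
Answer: -1/891 ≈ -0.0011223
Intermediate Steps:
D = 250 (D = 8 - 1*(-242) = 8 + 242 = 250)
d(Y) = 254 (d(Y) = 4 + 250 = 254)
1/(d(-125 - 148) - 1145) = 1/(254 - 1145) = 1/(-891) = -1/891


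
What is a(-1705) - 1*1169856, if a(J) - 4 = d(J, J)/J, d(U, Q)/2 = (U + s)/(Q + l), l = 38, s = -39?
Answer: -3324994302708/2842235 ≈ -1.1699e+6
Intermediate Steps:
d(U, Q) = 2*(-39 + U)/(38 + Q) (d(U, Q) = 2*((U - 39)/(Q + 38)) = 2*((-39 + U)/(38 + Q)) = 2*(-39 + U)/(38 + Q))
a(J) = 4 + 2*(-39 + J)/(J*(38 + J)) (a(J) = 4 + (2*(-39 + J)/(38 + J))/J = 4 + 2*(-39 + J)/(J*(38 + J)))
a(-1705) - 1*1169856 = 2*(-39 + 2*(-1705)² + 77*(-1705))/(-1705*(38 - 1705)) - 1*1169856 = 2*(-1/1705)*(-39 + 2*2907025 - 131285)/(-1667) - 1169856 = 2*(-1/1705)*(-1/1667)*(-39 + 5814050 - 131285) - 1169856 = 2*(-1/1705)*(-1/1667)*5682726 - 1169856 = 11365452/2842235 - 1169856 = -3324994302708/2842235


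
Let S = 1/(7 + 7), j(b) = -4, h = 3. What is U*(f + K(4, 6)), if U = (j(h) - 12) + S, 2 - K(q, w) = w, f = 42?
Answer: -4237/7 ≈ -605.29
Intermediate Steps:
K(q, w) = 2 - w
S = 1/14 ≈ 0.071429
U = -223/14 (U = (-4 - 12) + 1/14 = -16 + 1/14 = -223/14 ≈ -15.929)
U*(f + K(4, 6)) = -223*(42 + (2 - 1*6))/14 = -223*(42 + (2 - 6))/14 = -223*(42 - 4)/14 = -223/14*38 = -4237/7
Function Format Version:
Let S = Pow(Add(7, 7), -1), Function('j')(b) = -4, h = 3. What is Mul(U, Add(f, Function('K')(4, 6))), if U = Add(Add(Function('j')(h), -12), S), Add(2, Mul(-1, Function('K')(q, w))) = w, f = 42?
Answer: Rational(-4237, 7) ≈ -605.29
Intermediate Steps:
Function('K')(q, w) = Add(2, Mul(-1, w))
S = Rational(1, 14) (S = Pow(14, -1) = Rational(1, 14) ≈ 0.071429)
U = Rational(-223, 14) (U = Add(Add(-4, -12), Rational(1, 14)) = Add(-16, Rational(1, 14)) = Rational(-223, 14) ≈ -15.929)
Mul(U, Add(f, Function('K')(4, 6))) = Mul(Rational(-223, 14), Add(42, Add(2, Mul(-1, 6)))) = Mul(Rational(-223, 14), Add(42, Add(2, -6))) = Mul(Rational(-223, 14), Add(42, -4)) = Mul(Rational(-223, 14), 38) = Rational(-4237, 7)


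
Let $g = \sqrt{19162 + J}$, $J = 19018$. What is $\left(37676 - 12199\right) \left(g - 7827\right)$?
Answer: $-199408479 + 50954 \sqrt{9545} \approx -1.9443 \cdot 10^{8}$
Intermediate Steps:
$g = 2 \sqrt{9545}$ ($g = \sqrt{19162 + 19018} = \sqrt{38180} = 2 \sqrt{9545} \approx 195.4$)
$\left(37676 - 12199\right) \left(g - 7827\right) = \left(37676 - 12199\right) \left(2 \sqrt{9545} - 7827\right) = 25477 \left(-7827 + 2 \sqrt{9545}\right) = -199408479 + 50954 \sqrt{9545}$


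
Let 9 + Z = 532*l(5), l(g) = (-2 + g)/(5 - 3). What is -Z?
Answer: -789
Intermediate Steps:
l(g) = -1 + g/2 (l(g) = (-2 + g)/2 = (-2 + g)*(1/2) = -1 + g/2)
Z = 789 (Z = -9 + 532*(-1 + (1/2)*5) = -9 + 532*(-1 + 5/2) = -9 + 532*(3/2) = -9 + 798 = 789)
-Z = -1*789 = -789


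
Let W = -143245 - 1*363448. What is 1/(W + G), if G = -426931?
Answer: -1/933624 ≈ -1.0711e-6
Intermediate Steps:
W = -506693 (W = -143245 - 363448 = -506693)
1/(W + G) = 1/(-506693 - 426931) = 1/(-933624) = -1/933624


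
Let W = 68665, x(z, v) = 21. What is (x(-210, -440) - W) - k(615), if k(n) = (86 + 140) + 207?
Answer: -69077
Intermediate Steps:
k(n) = 433 (k(n) = 226 + 207 = 433)
(x(-210, -440) - W) - k(615) = (21 - 1*68665) - 1*433 = (21 - 68665) - 433 = -68644 - 433 = -69077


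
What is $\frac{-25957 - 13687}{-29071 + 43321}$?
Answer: $- \frac{19822}{7125} \approx -2.782$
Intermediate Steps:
$\frac{-25957 - 13687}{-29071 + 43321} = \frac{-25957 - 13687}{14250} = \left(-25957 - 13687\right) \frac{1}{14250} = \left(-39644\right) \frac{1}{14250} = - \frac{19822}{7125}$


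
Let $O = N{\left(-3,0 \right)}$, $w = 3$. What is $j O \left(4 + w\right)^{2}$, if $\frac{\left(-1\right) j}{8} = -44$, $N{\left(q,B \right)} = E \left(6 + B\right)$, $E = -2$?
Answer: $-206976$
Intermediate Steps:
$N{\left(q,B \right)} = -12 - 2 B$ ($N{\left(q,B \right)} = - 2 \left(6 + B\right) = -12 - 2 B$)
$j = 352$ ($j = \left(-8\right) \left(-44\right) = 352$)
$O = -12$ ($O = -12 - 0 = -12 + 0 = -12$)
$j O \left(4 + w\right)^{2} = 352 \left(-12\right) \left(4 + 3\right)^{2} = - 4224 \cdot 7^{2} = \left(-4224\right) 49 = -206976$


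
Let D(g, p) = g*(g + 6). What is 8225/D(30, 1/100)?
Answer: 1645/216 ≈ 7.6157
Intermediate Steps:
D(g, p) = g*(6 + g)
8225/D(30, 1/100) = 8225/((30*(6 + 30))) = 8225/((30*36)) = 8225/1080 = 8225*(1/1080) = 1645/216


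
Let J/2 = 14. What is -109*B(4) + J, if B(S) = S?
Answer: -408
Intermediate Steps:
J = 28 (J = 2*14 = 28)
-109*B(4) + J = -109*4 + 28 = -436 + 28 = -408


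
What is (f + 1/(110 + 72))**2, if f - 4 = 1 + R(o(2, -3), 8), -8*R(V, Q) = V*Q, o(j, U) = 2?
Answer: 299209/33124 ≈ 9.0330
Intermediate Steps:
R(V, Q) = -Q*V/8 (R(V, Q) = -V*Q/8 = -Q*V/8)
f = 3 (f = 4 + (1 - 1/8*8*2) = 4 + (1 - 2) = 4 - 1 = 3)
(f + 1/(110 + 72))**2 = (3 + 1/(110 + 72))**2 = (3 + 1/182)**2 = (547/182)**2 = 299209/33124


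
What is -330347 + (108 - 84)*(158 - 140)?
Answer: -329915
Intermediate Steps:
-330347 + (108 - 84)*(158 - 140) = -330347 + 24*18 = -330347 + 432 = -329915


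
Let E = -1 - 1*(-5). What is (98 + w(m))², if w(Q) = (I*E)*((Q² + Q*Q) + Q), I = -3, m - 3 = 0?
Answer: 23716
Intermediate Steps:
m = 3 (m = 3 + 0 = 3)
E = 4 (E = -1 + 5 = 4)
w(Q) = -24*Q² - 12*Q (w(Q) = (-3*4)*((Q² + Q*Q) + Q) = -12*((Q² + Q²) + Q) = -12*(2*Q² + Q) = -12*(Q + 2*Q²) = -24*Q² - 12*Q)
(98 + w(m))² = (98 - 12*3*(1 + 2*3))² = (98 - 12*3*(1 + 6))² = (98 - 12*3*7)² = (98 - 252)² = (-154)² = 23716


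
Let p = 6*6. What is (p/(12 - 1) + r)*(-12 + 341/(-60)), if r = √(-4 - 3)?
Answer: -3183/55 - 1061*I*√7/60 ≈ -57.873 - 46.786*I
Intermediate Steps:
r = I*√7 (r = √(-7) = I*√7 ≈ 2.6458*I)
p = 36
(p/(12 - 1) + r)*(-12 + 341/(-60)) = (36/(12 - 1) + I*√7)*(-12 + 341/(-60)) = (36/11 + I*√7)*(-12 + 341*(-1/60)) = (36*(1/11) + I*√7)*(-12 - 341/60) = (36/11 + I*√7)*(-1061/60) = -3183/55 - 1061*I*√7/60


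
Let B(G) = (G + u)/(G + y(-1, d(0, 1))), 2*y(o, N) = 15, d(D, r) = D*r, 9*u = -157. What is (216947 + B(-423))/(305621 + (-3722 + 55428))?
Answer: 1622554541/2672448633 ≈ 0.60714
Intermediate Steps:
u = -157/9 (u = (⅑)*(-157) = -157/9 ≈ -17.444)
y(o, N) = 15/2 (y(o, N) = (½)*15 = 15/2)
B(G) = (-157/9 + G)/(15/2 + G) (B(G) = (G - 157/9)/(G + 15/2) = (-157/9 + G)/(15/2 + G))
(216947 + B(-423))/(305621 + (-3722 + 55428)) = (216947 + 2*(-157 + 9*(-423))/(9*(15 + 2*(-423))))/(305621 + (-3722 + 55428)) = (216947 + 2*(-157 - 3807)/(9*(15 - 846)))/(305621 + 51706) = (216947 + (2/9)*(-3964)/(-831))/357327 = (216947 + (2/9)*(-1/831)*(-3964))*(1/357327) = (216947 + 7928/7479)*(1/357327) = (1622554541/7479)*(1/357327) = 1622554541/2672448633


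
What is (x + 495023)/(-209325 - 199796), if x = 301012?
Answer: -796035/409121 ≈ -1.9457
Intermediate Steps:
(x + 495023)/(-209325 - 199796) = (301012 + 495023)/(-209325 - 199796) = 796035/(-409121) = 796035*(-1/409121) = -796035/409121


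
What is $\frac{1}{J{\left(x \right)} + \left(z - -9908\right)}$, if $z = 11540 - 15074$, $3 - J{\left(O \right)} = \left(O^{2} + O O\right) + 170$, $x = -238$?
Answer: $- \frac{1}{107081} \approx -9.3387 \cdot 10^{-6}$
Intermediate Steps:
$J{\left(O \right)} = -167 - 2 O^{2}$ ($J{\left(O \right)} = 3 - \left(\left(O^{2} + O O\right) + 170\right) = 3 - \left(\left(O^{2} + O^{2}\right) + 170\right) = 3 - \left(2 O^{2} + 170\right) = 3 - \left(170 + 2 O^{2}\right) = -167 - 2 O^{2}$)
$z = -3534$ ($z = 11540 - 15074 = -3534$)
$\frac{1}{J{\left(x \right)} + \left(z - -9908\right)} = \frac{1}{\left(-167 - 2 \left(-238\right)^{2}\right) - -6374} = \frac{1}{\left(-167 - 113288\right) + \left(-3534 + 9908\right)} = \frac{1}{\left(-167 - 113288\right) + 6374} = \frac{1}{-113455 + 6374} = \frac{1}{-107081} = - \frac{1}{107081}$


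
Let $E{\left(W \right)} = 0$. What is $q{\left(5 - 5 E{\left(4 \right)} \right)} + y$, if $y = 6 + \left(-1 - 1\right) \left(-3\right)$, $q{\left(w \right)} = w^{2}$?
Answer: $37$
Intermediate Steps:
$y = 12$ ($y = 6 + \left(-1 - 1\right) \left(-3\right) = 6 - -6 = 6 + 6 = 12$)
$q{\left(5 - 5 E{\left(4 \right)} \right)} + y = \left(5 - 0\right)^{2} + 12 = \left(5 + 0\right)^{2} + 12 = 5^{2} + 12 = 25 + 12 = 37$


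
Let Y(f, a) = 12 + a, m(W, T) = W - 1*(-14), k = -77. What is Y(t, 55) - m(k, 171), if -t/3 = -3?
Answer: 130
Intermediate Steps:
t = 9 (t = -3*(-3) = 9)
m(W, T) = 14 + W (m(W, T) = W + 14 = 14 + W)
Y(t, 55) - m(k, 171) = (12 + 55) - (14 - 77) = 67 - 1*(-63) = 67 + 63 = 130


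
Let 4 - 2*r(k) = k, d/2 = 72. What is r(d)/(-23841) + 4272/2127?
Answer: 33999214/16903269 ≈ 2.0114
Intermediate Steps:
d = 144 (d = 2*72 = 144)
r(k) = 2 - k/2
r(d)/(-23841) + 4272/2127 = (2 - 1/2*144)/(-23841) + 4272/2127 = (2 - 72)*(-1/23841) + 4272*(1/2127) = -70*(-1/23841) + 1424/709 = 70/23841 + 1424/709 = 33999214/16903269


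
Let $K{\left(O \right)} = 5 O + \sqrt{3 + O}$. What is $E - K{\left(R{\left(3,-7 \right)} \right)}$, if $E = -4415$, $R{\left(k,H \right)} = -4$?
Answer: $-4395 - i \approx -4395.0 - 1.0 i$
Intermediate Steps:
$K{\left(O \right)} = \sqrt{3 + O} + 5 O$
$E - K{\left(R{\left(3,-7 \right)} \right)} = -4415 - \left(\sqrt{3 - 4} + 5 \left(-4\right)\right) = -4415 - \left(\sqrt{-1} - 20\right) = -4415 - \left(i - 20\right) = -4415 - \left(-20 + i\right) = -4415 + \left(20 - i\right) = -4395 - i$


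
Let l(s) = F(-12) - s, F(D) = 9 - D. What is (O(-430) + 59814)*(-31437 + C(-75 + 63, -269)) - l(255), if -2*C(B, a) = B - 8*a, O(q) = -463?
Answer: -1929322723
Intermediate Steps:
C(B, a) = 4*a - B/2 (C(B, a) = -(B - 8*a)/2 = 4*a - B/2)
l(s) = 21 - s (l(s) = (9 - 1*(-12)) - s = (9 + 12) - s = 21 - s)
(O(-430) + 59814)*(-31437 + C(-75 + 63, -269)) - l(255) = (-463 + 59814)*(-31437 + (4*(-269) - (-75 + 63)/2)) - (21 - 1*255) = 59351*(-31437 + (-1076 - ½*(-12))) - (21 - 255) = 59351*(-31437 + (-1076 + 6)) - 1*(-234) = 59351*(-31437 - 1070) + 234 = 59351*(-32507) + 234 = -1929322957 + 234 = -1929322723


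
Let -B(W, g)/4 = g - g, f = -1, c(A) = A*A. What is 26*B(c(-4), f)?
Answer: 0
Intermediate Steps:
c(A) = A²
B(W, g) = 0 (B(W, g) = -4*(g - g) = -4*0 = 0)
26*B(c(-4), f) = 26*0 = 0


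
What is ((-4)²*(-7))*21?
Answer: -2352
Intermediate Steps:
((-4)²*(-7))*21 = (16*(-7))*21 = -112*21 = -2352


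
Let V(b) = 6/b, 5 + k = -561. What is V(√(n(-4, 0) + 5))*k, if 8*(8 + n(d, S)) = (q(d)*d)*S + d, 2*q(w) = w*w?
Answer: 3396*I*√14/7 ≈ 1815.2*I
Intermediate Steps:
q(w) = w²/2 (q(w) = (w*w)/2 = w²/2)
n(d, S) = -8 + d/8 + S*d³/16 (n(d, S) = -8 + (((d²/2)*d)*S + d)/8 = -8 + ((d³/2)*S + d)/8 = -8 + (S*d³/2 + d)/8 = -8 + (d + S*d³/2)/8 = -8 + (d/8 + S*d³/16) = -8 + d/8 + S*d³/16)
k = -566 (k = -5 - 561 = -566)
V(√(n(-4, 0) + 5))*k = (6/(√((-8 + (⅛)*(-4) + (1/16)*0*(-4)³) + 5)))*(-566) = (6/(√((-8 - ½ + (1/16)*0*(-64)) + 5)))*(-566) = (6/(√((-8 - ½ + 0) + 5)))*(-566) = (6/(√(-17/2 + 5)))*(-566) = (6/(√(-7/2)))*(-566) = (6/((I*√14/2)))*(-566) = (6*(-I*√14/7))*(-566) = -6*I*√14/7*(-566) = 3396*I*√14/7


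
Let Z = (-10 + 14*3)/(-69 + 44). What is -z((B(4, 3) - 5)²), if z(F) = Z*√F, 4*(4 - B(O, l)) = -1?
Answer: 24/25 ≈ 0.96000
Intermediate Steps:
B(O, l) = 17/4 (B(O, l) = 4 - ¼*(-1) = 4 + ¼ = 17/4)
Z = -32/25 (Z = (-10 + 42)/(-25) = 32*(-1/25) = -32/25 ≈ -1.2800)
z(F) = -32*√F/25
-z((B(4, 3) - 5)²) = -(-32)*√((17/4 - 5)²)/25 = -(-32)*√((-¾)²)/25 = -(-32)*√(9/16)/25 = -(-32)*3/(25*4) = -1*(-24/25) = 24/25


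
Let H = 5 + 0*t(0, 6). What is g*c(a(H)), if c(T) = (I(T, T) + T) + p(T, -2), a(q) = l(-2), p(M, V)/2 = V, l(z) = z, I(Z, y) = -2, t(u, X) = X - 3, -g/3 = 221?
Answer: 5304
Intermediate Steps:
g = -663 (g = -3*221 = -663)
t(u, X) = -3 + X
H = 5 (H = 5 + 0*(-3 + 6) = 5 + 0*3 = 5 + 0 = 5)
p(M, V) = 2*V
a(q) = -2
c(T) = -6 + T (c(T) = (-2 + T) + 2*(-2) = (-2 + T) - 4 = -6 + T)
g*c(a(H)) = -663*(-6 - 2) = -663*(-8) = 5304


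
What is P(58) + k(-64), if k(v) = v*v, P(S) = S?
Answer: 4154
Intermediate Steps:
k(v) = v²
P(58) + k(-64) = 58 + (-64)² = 58 + 4096 = 4154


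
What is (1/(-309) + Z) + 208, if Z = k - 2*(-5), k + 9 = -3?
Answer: 63653/309 ≈ 206.00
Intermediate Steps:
k = -12 (k = -9 - 3 = -12)
Z = -2 (Z = -12 - 2*(-5) = -12 + 10 = -2)
(1/(-309) + Z) + 208 = (1/(-309) - 2) + 208 = (-1/309 - 2) + 208 = -619/309 + 208 = 63653/309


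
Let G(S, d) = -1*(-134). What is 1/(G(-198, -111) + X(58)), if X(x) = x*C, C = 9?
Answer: 1/656 ≈ 0.0015244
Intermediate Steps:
G(S, d) = 134
X(x) = 9*x (X(x) = x*9 = 9*x)
1/(G(-198, -111) + X(58)) = 1/(134 + 9*58) = 1/(134 + 522) = 1/656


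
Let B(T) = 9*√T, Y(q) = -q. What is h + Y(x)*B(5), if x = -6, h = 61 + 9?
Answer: 70 + 54*√5 ≈ 190.75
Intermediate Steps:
h = 70
h + Y(x)*B(5) = 70 + (-1*(-6))*(9*√5) = 70 + 6*(9*√5) = 70 + 54*√5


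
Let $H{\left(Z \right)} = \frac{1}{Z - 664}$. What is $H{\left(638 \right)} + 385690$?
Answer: $\frac{10027939}{26} \approx 3.8569 \cdot 10^{5}$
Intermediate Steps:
$H{\left(Z \right)} = \frac{1}{-664 + Z}$
$H{\left(638 \right)} + 385690 = \frac{1}{-664 + 638} + 385690 = \frac{1}{-26} + 385690 = - \frac{1}{26} + 385690 = \frac{10027939}{26}$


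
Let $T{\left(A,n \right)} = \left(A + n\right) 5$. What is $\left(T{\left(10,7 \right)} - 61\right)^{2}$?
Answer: $576$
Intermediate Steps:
$T{\left(A,n \right)} = 5 A + 5 n$
$\left(T{\left(10,7 \right)} - 61\right)^{2} = \left(\left(5 \cdot 10 + 5 \cdot 7\right) - 61\right)^{2} = \left(\left(50 + 35\right) - 61\right)^{2} = \left(85 - 61\right)^{2} = 24^{2} = 576$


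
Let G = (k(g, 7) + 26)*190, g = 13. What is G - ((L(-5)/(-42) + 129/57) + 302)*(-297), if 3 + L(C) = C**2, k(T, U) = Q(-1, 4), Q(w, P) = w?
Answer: 12629758/133 ≈ 94961.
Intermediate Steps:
k(T, U) = -1
L(C) = -3 + C**2
G = 4750 (G = (-1 + 26)*190 = 25*190 = 4750)
G - ((L(-5)/(-42) + 129/57) + 302)*(-297) = 4750 - (((-3 + (-5)**2)/(-42) + 129/57) + 302)*(-297) = 4750 - (((-3 + 25)*(-1/42) + 129*(1/57)) + 302)*(-297) = 4750 - ((22*(-1/42) + 43/19) + 302)*(-297) = 4750 - ((-11/21 + 43/19) + 302)*(-297) = 4750 - (694/399 + 302)*(-297) = 4750 - 121192*(-297)/399 = 4750 - 1*(-11998008/133) = 4750 + 11998008/133 = 12629758/133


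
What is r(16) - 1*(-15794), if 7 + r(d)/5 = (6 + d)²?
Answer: 18179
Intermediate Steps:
r(d) = -35 + 5*(6 + d)²
r(16) - 1*(-15794) = (-35 + 5*(6 + 16)²) - 1*(-15794) = (-35 + 5*22²) + 15794 = (-35 + 5*484) + 15794 = (-35 + 2420) + 15794 = 2385 + 15794 = 18179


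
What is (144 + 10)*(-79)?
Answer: -12166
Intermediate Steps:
(144 + 10)*(-79) = 154*(-79) = -12166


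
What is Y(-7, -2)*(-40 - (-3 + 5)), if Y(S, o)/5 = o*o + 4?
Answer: -1680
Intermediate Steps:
Y(S, o) = 20 + 5*o² (Y(S, o) = 5*(o*o + 4) = 5*(o² + 4) = 5*(4 + o²) = 20 + 5*o²)
Y(-7, -2)*(-40 - (-3 + 5)) = (20 + 5*(-2)²)*(-40 - (-3 + 5)) = (20 + 5*4)*(-40 - 1*2) = (20 + 20)*(-40 - 2) = 40*(-42) = -1680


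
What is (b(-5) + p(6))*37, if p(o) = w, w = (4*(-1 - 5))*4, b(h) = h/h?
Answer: -3515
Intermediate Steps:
b(h) = 1
w = -96 (w = (4*(-6))*4 = -24*4 = -96)
p(o) = -96
(b(-5) + p(6))*37 = (1 - 96)*37 = -95*37 = -3515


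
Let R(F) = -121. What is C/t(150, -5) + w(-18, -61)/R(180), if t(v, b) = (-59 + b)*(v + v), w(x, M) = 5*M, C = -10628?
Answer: 1785497/580800 ≈ 3.0742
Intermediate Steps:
t(v, b) = 2*v*(-59 + b) (t(v, b) = (-59 + b)*(2*v) = 2*v*(-59 + b))
C/t(150, -5) + w(-18, -61)/R(180) = -10628*1/(300*(-59 - 5)) + (5*(-61))/(-121) = -10628/(2*150*(-64)) - 305*(-1/121) = -10628/(-19200) + 305/121 = -10628*(-1/19200) + 305/121 = 2657/4800 + 305/121 = 1785497/580800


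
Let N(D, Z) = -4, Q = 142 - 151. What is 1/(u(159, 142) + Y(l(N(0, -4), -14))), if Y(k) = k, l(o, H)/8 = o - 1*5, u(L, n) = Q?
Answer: -1/81 ≈ -0.012346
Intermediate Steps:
Q = -9
u(L, n) = -9
l(o, H) = -40 + 8*o (l(o, H) = 8*(o - 1*5) = 8*(o - 5) = 8*(-5 + o) = -40 + 8*o)
1/(u(159, 142) + Y(l(N(0, -4), -14))) = 1/(-9 + (-40 + 8*(-4))) = 1/(-9 + (-40 - 32)) = 1/(-9 - 72) = 1/(-81) = -1/81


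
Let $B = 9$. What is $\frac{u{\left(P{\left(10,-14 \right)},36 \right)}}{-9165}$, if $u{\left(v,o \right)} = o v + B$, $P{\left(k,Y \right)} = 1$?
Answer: $- \frac{3}{611} \approx -0.00491$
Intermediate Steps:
$u{\left(v,o \right)} = 9 + o v$ ($u{\left(v,o \right)} = o v + 9 = 9 + o v$)
$\frac{u{\left(P{\left(10,-14 \right)},36 \right)}}{-9165} = \frac{9 + 36 \cdot 1}{-9165} = \left(9 + 36\right) \left(- \frac{1}{9165}\right) = 45 \left(- \frac{1}{9165}\right) = - \frac{3}{611}$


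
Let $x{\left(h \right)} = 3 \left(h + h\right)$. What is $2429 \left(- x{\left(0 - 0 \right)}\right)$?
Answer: $0$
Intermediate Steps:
$x{\left(h \right)} = 6 h$ ($x{\left(h \right)} = 3 \cdot 2 h = 6 h$)
$2429 \left(- x{\left(0 - 0 \right)}\right) = 2429 \left(- 6 \left(0 - 0\right)\right) = 2429 \left(- 6 \left(0 + 0\right)\right) = 2429 \left(- 6 \cdot 0\right) = 2429 \left(\left(-1\right) 0\right) = 2429 \cdot 0 = 0$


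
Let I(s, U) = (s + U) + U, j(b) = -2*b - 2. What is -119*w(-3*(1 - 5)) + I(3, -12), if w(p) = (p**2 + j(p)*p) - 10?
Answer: 21161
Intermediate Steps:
j(b) = -2 - 2*b
I(s, U) = s + 2*U (I(s, U) = (U + s) + U = s + 2*U)
w(p) = -10 + p**2 + p*(-2 - 2*p) (w(p) = (p**2 + (-2 - 2*p)*p) - 10 = (p**2 + p*(-2 - 2*p)) - 10 = -10 + p**2 + p*(-2 - 2*p))
-119*w(-3*(1 - 5)) + I(3, -12) = -119*(-10 - (-3*(1 - 5))**2 - (-6)*(1 - 5)) + (3 + 2*(-12)) = -119*(-10 - (-3*(-4))**2 - (-6)*(-4)) + (3 - 24) = -119*(-10 - 1*12**2 - 2*12) - 21 = -119*(-10 - 1*144 - 24) - 21 = -119*(-10 - 144 - 24) - 21 = -119*(-178) - 21 = 21182 - 21 = 21161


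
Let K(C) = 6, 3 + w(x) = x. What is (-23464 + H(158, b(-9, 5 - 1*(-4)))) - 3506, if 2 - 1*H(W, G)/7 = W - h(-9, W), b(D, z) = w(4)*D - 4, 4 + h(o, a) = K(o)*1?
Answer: -28048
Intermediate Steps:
w(x) = -3 + x
h(o, a) = 2 (h(o, a) = -4 + 6*1 = -4 + 6 = 2)
b(D, z) = -4 + D (b(D, z) = (-3 + 4)*D - 4 = 1*D - 4 = D - 4 = -4 + D)
H(W, G) = 28 - 7*W (H(W, G) = 14 - 7*(W - 1*2) = 14 - 7*(W - 2) = 14 - 7*(-2 + W) = 14 + (14 - 7*W) = 28 - 7*W)
(-23464 + H(158, b(-9, 5 - 1*(-4)))) - 3506 = (-23464 + (28 - 7*158)) - 3506 = (-23464 + (28 - 1106)) - 3506 = (-23464 - 1078) - 3506 = -24542 - 3506 = -28048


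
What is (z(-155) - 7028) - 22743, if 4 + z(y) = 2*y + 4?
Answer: -30081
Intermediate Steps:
z(y) = 2*y (z(y) = -4 + (2*y + 4) = -4 + (4 + 2*y) = 2*y)
(z(-155) - 7028) - 22743 = (2*(-155) - 7028) - 22743 = (-310 - 7028) - 22743 = -7338 - 22743 = -30081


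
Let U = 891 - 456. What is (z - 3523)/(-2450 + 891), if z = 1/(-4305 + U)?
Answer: 13634011/6033330 ≈ 2.2598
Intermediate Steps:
U = 435
z = -1/3870 (z = 1/(-4305 + 435) = 1/(-3870) = -1/3870 ≈ -0.00025840)
(z - 3523)/(-2450 + 891) = (-1/3870 - 3523)/(-2450 + 891) = -13634011/3870/(-1559) = -13634011/3870*(-1/1559) = 13634011/6033330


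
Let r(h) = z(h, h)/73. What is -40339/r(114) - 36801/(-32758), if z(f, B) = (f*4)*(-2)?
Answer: 48248792369/14937648 ≈ 3230.0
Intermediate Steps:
z(f, B) = -8*f (z(f, B) = (4*f)*(-2) = -8*f)
r(h) = -8*h/73
-40339/r(114) - 36801/(-32758) = -40339/((-8/73*114)) - 36801/(-32758) = -40339/(-912/73) - 36801*(-1/32758) = -40339*(-73/912) + 36801/32758 = 2944747/912 + 36801/32758 = 48248792369/14937648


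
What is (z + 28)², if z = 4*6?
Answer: 2704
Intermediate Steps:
z = 24
(z + 28)² = (24 + 28)² = 52² = 2704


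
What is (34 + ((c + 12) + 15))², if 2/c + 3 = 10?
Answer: 184041/49 ≈ 3755.9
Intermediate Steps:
c = 2/7 (c = 2/(-3 + 10) = 2/7 ≈ 0.28571)
(34 + ((c + 12) + 15))² = (34 + ((2/7 + 12) + 15))² = (34 + (86/7 + 15))² = (34 + 191/7)² = (429/7)² = 184041/49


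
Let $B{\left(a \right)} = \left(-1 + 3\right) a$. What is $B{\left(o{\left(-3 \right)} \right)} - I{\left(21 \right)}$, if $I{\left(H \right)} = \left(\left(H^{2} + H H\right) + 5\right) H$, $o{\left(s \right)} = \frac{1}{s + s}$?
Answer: $- \frac{55882}{3} \approx -18627.0$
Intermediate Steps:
$o{\left(s \right)} = \frac{1}{2 s}$
$I{\left(H \right)} = H \left(5 + 2 H^{2}\right)$ ($I{\left(H \right)} = \left(\left(H^{2} + H^{2}\right) + 5\right) H = \left(2 H^{2} + 5\right) H = \left(5 + 2 H^{2}\right) H = H \left(5 + 2 H^{2}\right)$)
$B{\left(a \right)} = 2 a$
$B{\left(o{\left(-3 \right)} \right)} - I{\left(21 \right)} = 2 \frac{1}{2 \left(-3\right)} - 21 \left(5 + 2 \cdot 21^{2}\right) = 2 \cdot \frac{1}{2} \left(- \frac{1}{3}\right) - 21 \left(5 + 2 \cdot 441\right) = 2 \left(- \frac{1}{6}\right) - 21 \left(5 + 882\right) = - \frac{1}{3} - 21 \cdot 887 = - \frac{1}{3} - 18627 = - \frac{55882}{3}$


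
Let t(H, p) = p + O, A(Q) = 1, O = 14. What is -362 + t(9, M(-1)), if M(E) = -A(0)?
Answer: -349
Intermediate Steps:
M(E) = -1 (M(E) = -1*1 = -1)
t(H, p) = 14 + p (t(H, p) = p + 14 = 14 + p)
-362 + t(9, M(-1)) = -362 + (14 - 1) = -362 + 13 = -349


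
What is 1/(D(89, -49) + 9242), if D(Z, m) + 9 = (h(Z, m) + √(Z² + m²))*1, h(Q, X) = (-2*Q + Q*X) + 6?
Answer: 2350/11039839 - √10322/22079678 ≈ 0.00020826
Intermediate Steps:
h(Q, X) = 6 - 2*Q + Q*X
D(Z, m) = -3 + √(Z² + m²) - 2*Z + Z*m (D(Z, m) = -9 + ((6 - 2*Z + Z*m) + √(Z² + m²))*1 = -9 + (6 + √(Z² + m²) - 2*Z + Z*m)*1 = -9 + (6 + √(Z² + m²) - 2*Z + Z*m) = -3 + √(Z² + m²) - 2*Z + Z*m)
1/(D(89, -49) + 9242) = 1/((-3 + √(89² + (-49)²) - 2*89 + 89*(-49)) + 9242) = 1/((-3 + √(7921 + 2401) - 178 - 4361) + 9242) = 1/((-3 + √10322 - 178 - 4361) + 9242) = 1/((-4542 + √10322) + 9242) = 1/(4700 + √10322)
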